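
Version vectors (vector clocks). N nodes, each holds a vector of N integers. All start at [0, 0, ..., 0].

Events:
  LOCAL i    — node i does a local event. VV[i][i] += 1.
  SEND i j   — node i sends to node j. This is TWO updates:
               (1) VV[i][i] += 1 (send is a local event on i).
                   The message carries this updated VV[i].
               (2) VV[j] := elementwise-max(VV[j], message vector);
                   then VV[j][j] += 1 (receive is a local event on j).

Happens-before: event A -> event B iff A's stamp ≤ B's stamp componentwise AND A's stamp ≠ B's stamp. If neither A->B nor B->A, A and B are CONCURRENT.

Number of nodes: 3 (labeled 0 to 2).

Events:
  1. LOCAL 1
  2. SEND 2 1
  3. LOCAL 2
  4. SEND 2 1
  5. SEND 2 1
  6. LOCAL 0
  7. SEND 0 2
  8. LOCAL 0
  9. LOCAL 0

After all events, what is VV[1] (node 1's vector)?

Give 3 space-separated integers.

Initial: VV[0]=[0, 0, 0]
Initial: VV[1]=[0, 0, 0]
Initial: VV[2]=[0, 0, 0]
Event 1: LOCAL 1: VV[1][1]++ -> VV[1]=[0, 1, 0]
Event 2: SEND 2->1: VV[2][2]++ -> VV[2]=[0, 0, 1], msg_vec=[0, 0, 1]; VV[1]=max(VV[1],msg_vec) then VV[1][1]++ -> VV[1]=[0, 2, 1]
Event 3: LOCAL 2: VV[2][2]++ -> VV[2]=[0, 0, 2]
Event 4: SEND 2->1: VV[2][2]++ -> VV[2]=[0, 0, 3], msg_vec=[0, 0, 3]; VV[1]=max(VV[1],msg_vec) then VV[1][1]++ -> VV[1]=[0, 3, 3]
Event 5: SEND 2->1: VV[2][2]++ -> VV[2]=[0, 0, 4], msg_vec=[0, 0, 4]; VV[1]=max(VV[1],msg_vec) then VV[1][1]++ -> VV[1]=[0, 4, 4]
Event 6: LOCAL 0: VV[0][0]++ -> VV[0]=[1, 0, 0]
Event 7: SEND 0->2: VV[0][0]++ -> VV[0]=[2, 0, 0], msg_vec=[2, 0, 0]; VV[2]=max(VV[2],msg_vec) then VV[2][2]++ -> VV[2]=[2, 0, 5]
Event 8: LOCAL 0: VV[0][0]++ -> VV[0]=[3, 0, 0]
Event 9: LOCAL 0: VV[0][0]++ -> VV[0]=[4, 0, 0]
Final vectors: VV[0]=[4, 0, 0]; VV[1]=[0, 4, 4]; VV[2]=[2, 0, 5]

Answer: 0 4 4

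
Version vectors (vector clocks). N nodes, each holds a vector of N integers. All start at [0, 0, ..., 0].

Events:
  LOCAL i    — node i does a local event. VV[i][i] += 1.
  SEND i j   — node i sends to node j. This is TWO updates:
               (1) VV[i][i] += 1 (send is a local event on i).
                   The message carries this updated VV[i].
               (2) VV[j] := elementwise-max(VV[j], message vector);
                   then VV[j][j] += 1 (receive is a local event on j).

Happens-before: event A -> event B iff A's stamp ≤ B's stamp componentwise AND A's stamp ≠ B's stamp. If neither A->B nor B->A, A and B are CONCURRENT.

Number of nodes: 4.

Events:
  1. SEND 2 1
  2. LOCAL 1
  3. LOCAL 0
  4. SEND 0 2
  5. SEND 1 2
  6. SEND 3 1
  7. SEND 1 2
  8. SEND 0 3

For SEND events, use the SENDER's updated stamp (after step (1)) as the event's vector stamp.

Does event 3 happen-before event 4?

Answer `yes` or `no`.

Answer: yes

Derivation:
Initial: VV[0]=[0, 0, 0, 0]
Initial: VV[1]=[0, 0, 0, 0]
Initial: VV[2]=[0, 0, 0, 0]
Initial: VV[3]=[0, 0, 0, 0]
Event 1: SEND 2->1: VV[2][2]++ -> VV[2]=[0, 0, 1, 0], msg_vec=[0, 0, 1, 0]; VV[1]=max(VV[1],msg_vec) then VV[1][1]++ -> VV[1]=[0, 1, 1, 0]
Event 2: LOCAL 1: VV[1][1]++ -> VV[1]=[0, 2, 1, 0]
Event 3: LOCAL 0: VV[0][0]++ -> VV[0]=[1, 0, 0, 0]
Event 4: SEND 0->2: VV[0][0]++ -> VV[0]=[2, 0, 0, 0], msg_vec=[2, 0, 0, 0]; VV[2]=max(VV[2],msg_vec) then VV[2][2]++ -> VV[2]=[2, 0, 2, 0]
Event 5: SEND 1->2: VV[1][1]++ -> VV[1]=[0, 3, 1, 0], msg_vec=[0, 3, 1, 0]; VV[2]=max(VV[2],msg_vec) then VV[2][2]++ -> VV[2]=[2, 3, 3, 0]
Event 6: SEND 3->1: VV[3][3]++ -> VV[3]=[0, 0, 0, 1], msg_vec=[0, 0, 0, 1]; VV[1]=max(VV[1],msg_vec) then VV[1][1]++ -> VV[1]=[0, 4, 1, 1]
Event 7: SEND 1->2: VV[1][1]++ -> VV[1]=[0, 5, 1, 1], msg_vec=[0, 5, 1, 1]; VV[2]=max(VV[2],msg_vec) then VV[2][2]++ -> VV[2]=[2, 5, 4, 1]
Event 8: SEND 0->3: VV[0][0]++ -> VV[0]=[3, 0, 0, 0], msg_vec=[3, 0, 0, 0]; VV[3]=max(VV[3],msg_vec) then VV[3][3]++ -> VV[3]=[3, 0, 0, 2]
Event 3 stamp: [1, 0, 0, 0]
Event 4 stamp: [2, 0, 0, 0]
[1, 0, 0, 0] <= [2, 0, 0, 0]? True. Equal? False. Happens-before: True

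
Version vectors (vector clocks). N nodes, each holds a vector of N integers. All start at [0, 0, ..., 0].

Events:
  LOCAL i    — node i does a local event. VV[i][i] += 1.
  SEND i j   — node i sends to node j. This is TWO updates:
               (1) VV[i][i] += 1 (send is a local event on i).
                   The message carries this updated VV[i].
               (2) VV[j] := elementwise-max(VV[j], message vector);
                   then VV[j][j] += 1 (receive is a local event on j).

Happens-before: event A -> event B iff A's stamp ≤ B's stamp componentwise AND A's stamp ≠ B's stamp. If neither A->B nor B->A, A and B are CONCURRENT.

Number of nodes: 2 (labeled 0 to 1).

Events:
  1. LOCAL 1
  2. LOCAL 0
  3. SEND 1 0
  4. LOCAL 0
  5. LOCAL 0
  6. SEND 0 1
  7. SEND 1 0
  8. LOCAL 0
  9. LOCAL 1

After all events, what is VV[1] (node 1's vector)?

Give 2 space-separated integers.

Initial: VV[0]=[0, 0]
Initial: VV[1]=[0, 0]
Event 1: LOCAL 1: VV[1][1]++ -> VV[1]=[0, 1]
Event 2: LOCAL 0: VV[0][0]++ -> VV[0]=[1, 0]
Event 3: SEND 1->0: VV[1][1]++ -> VV[1]=[0, 2], msg_vec=[0, 2]; VV[0]=max(VV[0],msg_vec) then VV[0][0]++ -> VV[0]=[2, 2]
Event 4: LOCAL 0: VV[0][0]++ -> VV[0]=[3, 2]
Event 5: LOCAL 0: VV[0][0]++ -> VV[0]=[4, 2]
Event 6: SEND 0->1: VV[0][0]++ -> VV[0]=[5, 2], msg_vec=[5, 2]; VV[1]=max(VV[1],msg_vec) then VV[1][1]++ -> VV[1]=[5, 3]
Event 7: SEND 1->0: VV[1][1]++ -> VV[1]=[5, 4], msg_vec=[5, 4]; VV[0]=max(VV[0],msg_vec) then VV[0][0]++ -> VV[0]=[6, 4]
Event 8: LOCAL 0: VV[0][0]++ -> VV[0]=[7, 4]
Event 9: LOCAL 1: VV[1][1]++ -> VV[1]=[5, 5]
Final vectors: VV[0]=[7, 4]; VV[1]=[5, 5]

Answer: 5 5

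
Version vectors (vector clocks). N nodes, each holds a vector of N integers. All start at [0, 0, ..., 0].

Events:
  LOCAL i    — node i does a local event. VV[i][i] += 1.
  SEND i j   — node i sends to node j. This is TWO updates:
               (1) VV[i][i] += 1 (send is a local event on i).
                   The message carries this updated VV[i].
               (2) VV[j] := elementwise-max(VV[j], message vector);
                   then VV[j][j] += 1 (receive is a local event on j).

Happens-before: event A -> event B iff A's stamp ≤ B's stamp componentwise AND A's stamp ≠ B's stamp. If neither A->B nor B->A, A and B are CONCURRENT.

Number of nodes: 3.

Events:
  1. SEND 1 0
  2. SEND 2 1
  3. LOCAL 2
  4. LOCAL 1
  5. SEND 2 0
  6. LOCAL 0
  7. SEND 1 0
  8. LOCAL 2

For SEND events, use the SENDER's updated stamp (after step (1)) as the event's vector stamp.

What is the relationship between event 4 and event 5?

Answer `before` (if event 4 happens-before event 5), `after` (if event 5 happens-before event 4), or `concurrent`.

Answer: concurrent

Derivation:
Initial: VV[0]=[0, 0, 0]
Initial: VV[1]=[0, 0, 0]
Initial: VV[2]=[0, 0, 0]
Event 1: SEND 1->0: VV[1][1]++ -> VV[1]=[0, 1, 0], msg_vec=[0, 1, 0]; VV[0]=max(VV[0],msg_vec) then VV[0][0]++ -> VV[0]=[1, 1, 0]
Event 2: SEND 2->1: VV[2][2]++ -> VV[2]=[0, 0, 1], msg_vec=[0, 0, 1]; VV[1]=max(VV[1],msg_vec) then VV[1][1]++ -> VV[1]=[0, 2, 1]
Event 3: LOCAL 2: VV[2][2]++ -> VV[2]=[0, 0, 2]
Event 4: LOCAL 1: VV[1][1]++ -> VV[1]=[0, 3, 1]
Event 5: SEND 2->0: VV[2][2]++ -> VV[2]=[0, 0, 3], msg_vec=[0, 0, 3]; VV[0]=max(VV[0],msg_vec) then VV[0][0]++ -> VV[0]=[2, 1, 3]
Event 6: LOCAL 0: VV[0][0]++ -> VV[0]=[3, 1, 3]
Event 7: SEND 1->0: VV[1][1]++ -> VV[1]=[0, 4, 1], msg_vec=[0, 4, 1]; VV[0]=max(VV[0],msg_vec) then VV[0][0]++ -> VV[0]=[4, 4, 3]
Event 8: LOCAL 2: VV[2][2]++ -> VV[2]=[0, 0, 4]
Event 4 stamp: [0, 3, 1]
Event 5 stamp: [0, 0, 3]
[0, 3, 1] <= [0, 0, 3]? False
[0, 0, 3] <= [0, 3, 1]? False
Relation: concurrent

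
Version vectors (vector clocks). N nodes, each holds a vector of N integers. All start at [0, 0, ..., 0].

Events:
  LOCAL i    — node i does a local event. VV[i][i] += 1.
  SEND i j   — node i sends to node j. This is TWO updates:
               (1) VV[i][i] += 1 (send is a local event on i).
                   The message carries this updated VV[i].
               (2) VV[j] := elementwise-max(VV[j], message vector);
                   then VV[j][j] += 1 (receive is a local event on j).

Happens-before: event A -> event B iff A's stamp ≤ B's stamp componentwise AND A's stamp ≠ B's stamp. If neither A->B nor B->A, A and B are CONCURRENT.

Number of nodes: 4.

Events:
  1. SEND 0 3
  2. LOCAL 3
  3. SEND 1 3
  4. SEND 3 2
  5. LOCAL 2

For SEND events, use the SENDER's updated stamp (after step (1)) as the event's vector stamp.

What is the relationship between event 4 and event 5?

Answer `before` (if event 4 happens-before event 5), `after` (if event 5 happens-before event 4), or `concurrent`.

Answer: before

Derivation:
Initial: VV[0]=[0, 0, 0, 0]
Initial: VV[1]=[0, 0, 0, 0]
Initial: VV[2]=[0, 0, 0, 0]
Initial: VV[3]=[0, 0, 0, 0]
Event 1: SEND 0->3: VV[0][0]++ -> VV[0]=[1, 0, 0, 0], msg_vec=[1, 0, 0, 0]; VV[3]=max(VV[3],msg_vec) then VV[3][3]++ -> VV[3]=[1, 0, 0, 1]
Event 2: LOCAL 3: VV[3][3]++ -> VV[3]=[1, 0, 0, 2]
Event 3: SEND 1->3: VV[1][1]++ -> VV[1]=[0, 1, 0, 0], msg_vec=[0, 1, 0, 0]; VV[3]=max(VV[3],msg_vec) then VV[3][3]++ -> VV[3]=[1, 1, 0, 3]
Event 4: SEND 3->2: VV[3][3]++ -> VV[3]=[1, 1, 0, 4], msg_vec=[1, 1, 0, 4]; VV[2]=max(VV[2],msg_vec) then VV[2][2]++ -> VV[2]=[1, 1, 1, 4]
Event 5: LOCAL 2: VV[2][2]++ -> VV[2]=[1, 1, 2, 4]
Event 4 stamp: [1, 1, 0, 4]
Event 5 stamp: [1, 1, 2, 4]
[1, 1, 0, 4] <= [1, 1, 2, 4]? True
[1, 1, 2, 4] <= [1, 1, 0, 4]? False
Relation: before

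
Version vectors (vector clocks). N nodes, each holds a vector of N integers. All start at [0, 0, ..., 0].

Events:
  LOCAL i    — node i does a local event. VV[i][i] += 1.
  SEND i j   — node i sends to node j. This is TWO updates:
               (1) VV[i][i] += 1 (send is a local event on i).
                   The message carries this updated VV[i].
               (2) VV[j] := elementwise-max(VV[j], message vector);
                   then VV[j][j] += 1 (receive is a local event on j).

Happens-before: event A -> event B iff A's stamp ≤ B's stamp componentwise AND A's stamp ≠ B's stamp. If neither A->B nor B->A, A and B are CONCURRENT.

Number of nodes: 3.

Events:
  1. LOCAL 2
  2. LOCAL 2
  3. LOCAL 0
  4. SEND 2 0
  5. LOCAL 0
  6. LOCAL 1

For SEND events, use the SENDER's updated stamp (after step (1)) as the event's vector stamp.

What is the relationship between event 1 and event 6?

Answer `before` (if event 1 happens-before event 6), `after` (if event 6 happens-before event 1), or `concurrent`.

Initial: VV[0]=[0, 0, 0]
Initial: VV[1]=[0, 0, 0]
Initial: VV[2]=[0, 0, 0]
Event 1: LOCAL 2: VV[2][2]++ -> VV[2]=[0, 0, 1]
Event 2: LOCAL 2: VV[2][2]++ -> VV[2]=[0, 0, 2]
Event 3: LOCAL 0: VV[0][0]++ -> VV[0]=[1, 0, 0]
Event 4: SEND 2->0: VV[2][2]++ -> VV[2]=[0, 0, 3], msg_vec=[0, 0, 3]; VV[0]=max(VV[0],msg_vec) then VV[0][0]++ -> VV[0]=[2, 0, 3]
Event 5: LOCAL 0: VV[0][0]++ -> VV[0]=[3, 0, 3]
Event 6: LOCAL 1: VV[1][1]++ -> VV[1]=[0, 1, 0]
Event 1 stamp: [0, 0, 1]
Event 6 stamp: [0, 1, 0]
[0, 0, 1] <= [0, 1, 0]? False
[0, 1, 0] <= [0, 0, 1]? False
Relation: concurrent

Answer: concurrent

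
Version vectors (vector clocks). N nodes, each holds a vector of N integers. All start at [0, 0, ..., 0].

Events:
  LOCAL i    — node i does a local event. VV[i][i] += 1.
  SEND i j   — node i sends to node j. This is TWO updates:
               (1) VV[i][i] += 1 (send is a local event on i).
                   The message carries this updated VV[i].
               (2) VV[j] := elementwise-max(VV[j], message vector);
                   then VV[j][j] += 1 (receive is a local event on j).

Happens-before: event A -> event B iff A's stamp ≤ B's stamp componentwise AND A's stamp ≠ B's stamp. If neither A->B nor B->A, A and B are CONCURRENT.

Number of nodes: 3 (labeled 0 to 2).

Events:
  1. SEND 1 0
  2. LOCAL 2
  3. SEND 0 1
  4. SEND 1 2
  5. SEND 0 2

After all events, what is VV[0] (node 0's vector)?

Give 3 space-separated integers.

Answer: 3 1 0

Derivation:
Initial: VV[0]=[0, 0, 0]
Initial: VV[1]=[0, 0, 0]
Initial: VV[2]=[0, 0, 0]
Event 1: SEND 1->0: VV[1][1]++ -> VV[1]=[0, 1, 0], msg_vec=[0, 1, 0]; VV[0]=max(VV[0],msg_vec) then VV[0][0]++ -> VV[0]=[1, 1, 0]
Event 2: LOCAL 2: VV[2][2]++ -> VV[2]=[0, 0, 1]
Event 3: SEND 0->1: VV[0][0]++ -> VV[0]=[2, 1, 0], msg_vec=[2, 1, 0]; VV[1]=max(VV[1],msg_vec) then VV[1][1]++ -> VV[1]=[2, 2, 0]
Event 4: SEND 1->2: VV[1][1]++ -> VV[1]=[2, 3, 0], msg_vec=[2, 3, 0]; VV[2]=max(VV[2],msg_vec) then VV[2][2]++ -> VV[2]=[2, 3, 2]
Event 5: SEND 0->2: VV[0][0]++ -> VV[0]=[3, 1, 0], msg_vec=[3, 1, 0]; VV[2]=max(VV[2],msg_vec) then VV[2][2]++ -> VV[2]=[3, 3, 3]
Final vectors: VV[0]=[3, 1, 0]; VV[1]=[2, 3, 0]; VV[2]=[3, 3, 3]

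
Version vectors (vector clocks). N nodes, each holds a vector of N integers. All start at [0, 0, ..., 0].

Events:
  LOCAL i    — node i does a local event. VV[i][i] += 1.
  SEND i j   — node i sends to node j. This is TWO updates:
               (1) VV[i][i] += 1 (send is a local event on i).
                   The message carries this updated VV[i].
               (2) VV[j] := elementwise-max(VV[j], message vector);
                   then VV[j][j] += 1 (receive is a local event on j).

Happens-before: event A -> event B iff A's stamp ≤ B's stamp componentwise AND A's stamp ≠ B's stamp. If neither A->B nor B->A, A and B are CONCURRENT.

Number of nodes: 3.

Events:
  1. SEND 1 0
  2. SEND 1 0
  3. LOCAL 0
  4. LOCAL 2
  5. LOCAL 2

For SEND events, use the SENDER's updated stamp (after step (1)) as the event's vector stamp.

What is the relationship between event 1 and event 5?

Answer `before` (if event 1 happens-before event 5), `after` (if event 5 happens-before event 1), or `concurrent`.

Initial: VV[0]=[0, 0, 0]
Initial: VV[1]=[0, 0, 0]
Initial: VV[2]=[0, 0, 0]
Event 1: SEND 1->0: VV[1][1]++ -> VV[1]=[0, 1, 0], msg_vec=[0, 1, 0]; VV[0]=max(VV[0],msg_vec) then VV[0][0]++ -> VV[0]=[1, 1, 0]
Event 2: SEND 1->0: VV[1][1]++ -> VV[1]=[0, 2, 0], msg_vec=[0, 2, 0]; VV[0]=max(VV[0],msg_vec) then VV[0][0]++ -> VV[0]=[2, 2, 0]
Event 3: LOCAL 0: VV[0][0]++ -> VV[0]=[3, 2, 0]
Event 4: LOCAL 2: VV[2][2]++ -> VV[2]=[0, 0, 1]
Event 5: LOCAL 2: VV[2][2]++ -> VV[2]=[0, 0, 2]
Event 1 stamp: [0, 1, 0]
Event 5 stamp: [0, 0, 2]
[0, 1, 0] <= [0, 0, 2]? False
[0, 0, 2] <= [0, 1, 0]? False
Relation: concurrent

Answer: concurrent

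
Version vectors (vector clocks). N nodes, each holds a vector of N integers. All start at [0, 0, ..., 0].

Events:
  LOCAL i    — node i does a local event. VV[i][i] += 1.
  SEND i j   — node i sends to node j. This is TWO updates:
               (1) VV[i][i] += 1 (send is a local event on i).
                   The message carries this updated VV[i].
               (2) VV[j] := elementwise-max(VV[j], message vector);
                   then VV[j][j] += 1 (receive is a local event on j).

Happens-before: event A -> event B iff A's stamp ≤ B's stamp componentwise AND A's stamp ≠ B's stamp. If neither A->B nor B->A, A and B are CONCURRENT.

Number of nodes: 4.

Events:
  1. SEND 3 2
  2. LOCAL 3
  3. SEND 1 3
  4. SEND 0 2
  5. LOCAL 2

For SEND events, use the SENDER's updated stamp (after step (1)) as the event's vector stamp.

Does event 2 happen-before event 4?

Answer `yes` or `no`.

Answer: no

Derivation:
Initial: VV[0]=[0, 0, 0, 0]
Initial: VV[1]=[0, 0, 0, 0]
Initial: VV[2]=[0, 0, 0, 0]
Initial: VV[3]=[0, 0, 0, 0]
Event 1: SEND 3->2: VV[3][3]++ -> VV[3]=[0, 0, 0, 1], msg_vec=[0, 0, 0, 1]; VV[2]=max(VV[2],msg_vec) then VV[2][2]++ -> VV[2]=[0, 0, 1, 1]
Event 2: LOCAL 3: VV[3][3]++ -> VV[3]=[0, 0, 0, 2]
Event 3: SEND 1->3: VV[1][1]++ -> VV[1]=[0, 1, 0, 0], msg_vec=[0, 1, 0, 0]; VV[3]=max(VV[3],msg_vec) then VV[3][3]++ -> VV[3]=[0, 1, 0, 3]
Event 4: SEND 0->2: VV[0][0]++ -> VV[0]=[1, 0, 0, 0], msg_vec=[1, 0, 0, 0]; VV[2]=max(VV[2],msg_vec) then VV[2][2]++ -> VV[2]=[1, 0, 2, 1]
Event 5: LOCAL 2: VV[2][2]++ -> VV[2]=[1, 0, 3, 1]
Event 2 stamp: [0, 0, 0, 2]
Event 4 stamp: [1, 0, 0, 0]
[0, 0, 0, 2] <= [1, 0, 0, 0]? False. Equal? False. Happens-before: False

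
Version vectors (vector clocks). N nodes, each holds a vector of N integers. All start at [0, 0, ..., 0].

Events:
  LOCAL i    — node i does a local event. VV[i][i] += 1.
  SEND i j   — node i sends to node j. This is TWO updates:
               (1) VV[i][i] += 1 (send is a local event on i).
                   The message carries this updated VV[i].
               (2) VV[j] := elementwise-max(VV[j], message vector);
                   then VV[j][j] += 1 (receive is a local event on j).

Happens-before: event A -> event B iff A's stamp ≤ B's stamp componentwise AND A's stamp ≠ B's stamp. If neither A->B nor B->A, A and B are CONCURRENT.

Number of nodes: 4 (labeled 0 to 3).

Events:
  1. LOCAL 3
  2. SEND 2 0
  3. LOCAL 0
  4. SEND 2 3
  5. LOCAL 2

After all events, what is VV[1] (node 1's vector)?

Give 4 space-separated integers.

Initial: VV[0]=[0, 0, 0, 0]
Initial: VV[1]=[0, 0, 0, 0]
Initial: VV[2]=[0, 0, 0, 0]
Initial: VV[3]=[0, 0, 0, 0]
Event 1: LOCAL 3: VV[3][3]++ -> VV[3]=[0, 0, 0, 1]
Event 2: SEND 2->0: VV[2][2]++ -> VV[2]=[0, 0, 1, 0], msg_vec=[0, 0, 1, 0]; VV[0]=max(VV[0],msg_vec) then VV[0][0]++ -> VV[0]=[1, 0, 1, 0]
Event 3: LOCAL 0: VV[0][0]++ -> VV[0]=[2, 0, 1, 0]
Event 4: SEND 2->3: VV[2][2]++ -> VV[2]=[0, 0, 2, 0], msg_vec=[0, 0, 2, 0]; VV[3]=max(VV[3],msg_vec) then VV[3][3]++ -> VV[3]=[0, 0, 2, 2]
Event 5: LOCAL 2: VV[2][2]++ -> VV[2]=[0, 0, 3, 0]
Final vectors: VV[0]=[2, 0, 1, 0]; VV[1]=[0, 0, 0, 0]; VV[2]=[0, 0, 3, 0]; VV[3]=[0, 0, 2, 2]

Answer: 0 0 0 0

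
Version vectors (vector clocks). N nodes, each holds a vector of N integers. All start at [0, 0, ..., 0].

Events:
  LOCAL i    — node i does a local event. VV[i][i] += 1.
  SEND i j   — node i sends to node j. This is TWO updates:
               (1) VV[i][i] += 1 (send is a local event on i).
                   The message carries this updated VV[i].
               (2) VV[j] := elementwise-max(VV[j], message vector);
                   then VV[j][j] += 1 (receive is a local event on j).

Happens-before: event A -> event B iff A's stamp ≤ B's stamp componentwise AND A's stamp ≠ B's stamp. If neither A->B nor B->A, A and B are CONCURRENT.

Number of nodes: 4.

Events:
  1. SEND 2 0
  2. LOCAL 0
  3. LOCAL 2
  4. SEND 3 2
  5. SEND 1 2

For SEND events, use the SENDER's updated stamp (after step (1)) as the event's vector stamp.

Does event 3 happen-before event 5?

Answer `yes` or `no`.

Initial: VV[0]=[0, 0, 0, 0]
Initial: VV[1]=[0, 0, 0, 0]
Initial: VV[2]=[0, 0, 0, 0]
Initial: VV[3]=[0, 0, 0, 0]
Event 1: SEND 2->0: VV[2][2]++ -> VV[2]=[0, 0, 1, 0], msg_vec=[0, 0, 1, 0]; VV[0]=max(VV[0],msg_vec) then VV[0][0]++ -> VV[0]=[1, 0, 1, 0]
Event 2: LOCAL 0: VV[0][0]++ -> VV[0]=[2, 0, 1, 0]
Event 3: LOCAL 2: VV[2][2]++ -> VV[2]=[0, 0, 2, 0]
Event 4: SEND 3->2: VV[3][3]++ -> VV[3]=[0, 0, 0, 1], msg_vec=[0, 0, 0, 1]; VV[2]=max(VV[2],msg_vec) then VV[2][2]++ -> VV[2]=[0, 0, 3, 1]
Event 5: SEND 1->2: VV[1][1]++ -> VV[1]=[0, 1, 0, 0], msg_vec=[0, 1, 0, 0]; VV[2]=max(VV[2],msg_vec) then VV[2][2]++ -> VV[2]=[0, 1, 4, 1]
Event 3 stamp: [0, 0, 2, 0]
Event 5 stamp: [0, 1, 0, 0]
[0, 0, 2, 0] <= [0, 1, 0, 0]? False. Equal? False. Happens-before: False

Answer: no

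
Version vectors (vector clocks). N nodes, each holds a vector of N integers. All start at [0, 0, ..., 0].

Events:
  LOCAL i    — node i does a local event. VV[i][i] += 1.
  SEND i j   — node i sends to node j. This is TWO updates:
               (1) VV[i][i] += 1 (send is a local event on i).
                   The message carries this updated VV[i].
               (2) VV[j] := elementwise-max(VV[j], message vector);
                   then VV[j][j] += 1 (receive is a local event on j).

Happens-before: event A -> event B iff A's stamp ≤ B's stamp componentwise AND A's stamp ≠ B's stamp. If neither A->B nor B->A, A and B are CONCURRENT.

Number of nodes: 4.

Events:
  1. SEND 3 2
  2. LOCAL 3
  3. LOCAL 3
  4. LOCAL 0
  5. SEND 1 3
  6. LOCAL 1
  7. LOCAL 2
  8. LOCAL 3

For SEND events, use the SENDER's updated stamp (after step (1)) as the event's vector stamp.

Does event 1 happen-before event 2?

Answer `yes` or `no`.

Initial: VV[0]=[0, 0, 0, 0]
Initial: VV[1]=[0, 0, 0, 0]
Initial: VV[2]=[0, 0, 0, 0]
Initial: VV[3]=[0, 0, 0, 0]
Event 1: SEND 3->2: VV[3][3]++ -> VV[3]=[0, 0, 0, 1], msg_vec=[0, 0, 0, 1]; VV[2]=max(VV[2],msg_vec) then VV[2][2]++ -> VV[2]=[0, 0, 1, 1]
Event 2: LOCAL 3: VV[3][3]++ -> VV[3]=[0, 0, 0, 2]
Event 3: LOCAL 3: VV[3][3]++ -> VV[3]=[0, 0, 0, 3]
Event 4: LOCAL 0: VV[0][0]++ -> VV[0]=[1, 0, 0, 0]
Event 5: SEND 1->3: VV[1][1]++ -> VV[1]=[0, 1, 0, 0], msg_vec=[0, 1, 0, 0]; VV[3]=max(VV[3],msg_vec) then VV[3][3]++ -> VV[3]=[0, 1, 0, 4]
Event 6: LOCAL 1: VV[1][1]++ -> VV[1]=[0, 2, 0, 0]
Event 7: LOCAL 2: VV[2][2]++ -> VV[2]=[0, 0, 2, 1]
Event 8: LOCAL 3: VV[3][3]++ -> VV[3]=[0, 1, 0, 5]
Event 1 stamp: [0, 0, 0, 1]
Event 2 stamp: [0, 0, 0, 2]
[0, 0, 0, 1] <= [0, 0, 0, 2]? True. Equal? False. Happens-before: True

Answer: yes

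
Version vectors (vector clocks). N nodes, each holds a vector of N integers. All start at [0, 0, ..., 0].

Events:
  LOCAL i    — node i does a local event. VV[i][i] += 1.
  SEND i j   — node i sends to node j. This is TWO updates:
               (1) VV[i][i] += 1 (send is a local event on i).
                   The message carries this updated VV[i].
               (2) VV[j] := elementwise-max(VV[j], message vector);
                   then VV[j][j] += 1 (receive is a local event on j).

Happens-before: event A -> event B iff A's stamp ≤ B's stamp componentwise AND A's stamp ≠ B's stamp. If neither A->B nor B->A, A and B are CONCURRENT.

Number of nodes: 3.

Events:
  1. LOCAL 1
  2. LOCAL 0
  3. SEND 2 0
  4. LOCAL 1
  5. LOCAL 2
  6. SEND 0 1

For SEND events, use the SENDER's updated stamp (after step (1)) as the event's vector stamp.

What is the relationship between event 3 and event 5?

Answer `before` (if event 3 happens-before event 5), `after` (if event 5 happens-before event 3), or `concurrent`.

Initial: VV[0]=[0, 0, 0]
Initial: VV[1]=[0, 0, 0]
Initial: VV[2]=[0, 0, 0]
Event 1: LOCAL 1: VV[1][1]++ -> VV[1]=[0, 1, 0]
Event 2: LOCAL 0: VV[0][0]++ -> VV[0]=[1, 0, 0]
Event 3: SEND 2->0: VV[2][2]++ -> VV[2]=[0, 0, 1], msg_vec=[0, 0, 1]; VV[0]=max(VV[0],msg_vec) then VV[0][0]++ -> VV[0]=[2, 0, 1]
Event 4: LOCAL 1: VV[1][1]++ -> VV[1]=[0, 2, 0]
Event 5: LOCAL 2: VV[2][2]++ -> VV[2]=[0, 0, 2]
Event 6: SEND 0->1: VV[0][0]++ -> VV[0]=[3, 0, 1], msg_vec=[3, 0, 1]; VV[1]=max(VV[1],msg_vec) then VV[1][1]++ -> VV[1]=[3, 3, 1]
Event 3 stamp: [0, 0, 1]
Event 5 stamp: [0, 0, 2]
[0, 0, 1] <= [0, 0, 2]? True
[0, 0, 2] <= [0, 0, 1]? False
Relation: before

Answer: before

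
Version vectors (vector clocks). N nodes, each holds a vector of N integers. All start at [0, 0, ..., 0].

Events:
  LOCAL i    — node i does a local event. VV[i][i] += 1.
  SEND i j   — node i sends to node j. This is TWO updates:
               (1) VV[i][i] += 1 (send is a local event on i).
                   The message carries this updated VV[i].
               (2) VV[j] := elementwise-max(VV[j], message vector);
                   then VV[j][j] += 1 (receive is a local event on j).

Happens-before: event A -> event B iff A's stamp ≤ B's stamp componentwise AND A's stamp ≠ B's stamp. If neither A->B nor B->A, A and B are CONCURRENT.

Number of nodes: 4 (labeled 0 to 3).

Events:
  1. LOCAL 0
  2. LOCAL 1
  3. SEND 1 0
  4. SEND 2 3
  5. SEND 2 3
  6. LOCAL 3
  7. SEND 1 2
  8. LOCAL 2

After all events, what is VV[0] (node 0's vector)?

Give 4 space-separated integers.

Initial: VV[0]=[0, 0, 0, 0]
Initial: VV[1]=[0, 0, 0, 0]
Initial: VV[2]=[0, 0, 0, 0]
Initial: VV[3]=[0, 0, 0, 0]
Event 1: LOCAL 0: VV[0][0]++ -> VV[0]=[1, 0, 0, 0]
Event 2: LOCAL 1: VV[1][1]++ -> VV[1]=[0, 1, 0, 0]
Event 3: SEND 1->0: VV[1][1]++ -> VV[1]=[0, 2, 0, 0], msg_vec=[0, 2, 0, 0]; VV[0]=max(VV[0],msg_vec) then VV[0][0]++ -> VV[0]=[2, 2, 0, 0]
Event 4: SEND 2->3: VV[2][2]++ -> VV[2]=[0, 0, 1, 0], msg_vec=[0, 0, 1, 0]; VV[3]=max(VV[3],msg_vec) then VV[3][3]++ -> VV[3]=[0, 0, 1, 1]
Event 5: SEND 2->3: VV[2][2]++ -> VV[2]=[0, 0, 2, 0], msg_vec=[0, 0, 2, 0]; VV[3]=max(VV[3],msg_vec) then VV[3][3]++ -> VV[3]=[0, 0, 2, 2]
Event 6: LOCAL 3: VV[3][3]++ -> VV[3]=[0, 0, 2, 3]
Event 7: SEND 1->2: VV[1][1]++ -> VV[1]=[0, 3, 0, 0], msg_vec=[0, 3, 0, 0]; VV[2]=max(VV[2],msg_vec) then VV[2][2]++ -> VV[2]=[0, 3, 3, 0]
Event 8: LOCAL 2: VV[2][2]++ -> VV[2]=[0, 3, 4, 0]
Final vectors: VV[0]=[2, 2, 0, 0]; VV[1]=[0, 3, 0, 0]; VV[2]=[0, 3, 4, 0]; VV[3]=[0, 0, 2, 3]

Answer: 2 2 0 0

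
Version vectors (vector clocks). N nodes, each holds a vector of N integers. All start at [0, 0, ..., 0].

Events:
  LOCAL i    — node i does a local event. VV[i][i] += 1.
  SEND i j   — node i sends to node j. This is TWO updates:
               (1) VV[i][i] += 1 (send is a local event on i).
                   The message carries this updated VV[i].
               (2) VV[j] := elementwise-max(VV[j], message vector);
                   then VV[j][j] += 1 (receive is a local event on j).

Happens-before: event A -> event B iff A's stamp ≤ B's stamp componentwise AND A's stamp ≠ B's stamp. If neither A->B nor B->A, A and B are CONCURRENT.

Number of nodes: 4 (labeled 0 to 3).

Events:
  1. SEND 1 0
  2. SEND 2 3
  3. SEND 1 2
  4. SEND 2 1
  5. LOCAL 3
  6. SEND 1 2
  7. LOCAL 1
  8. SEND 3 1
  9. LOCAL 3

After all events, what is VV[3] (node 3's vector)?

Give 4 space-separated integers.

Answer: 0 0 1 4

Derivation:
Initial: VV[0]=[0, 0, 0, 0]
Initial: VV[1]=[0, 0, 0, 0]
Initial: VV[2]=[0, 0, 0, 0]
Initial: VV[3]=[0, 0, 0, 0]
Event 1: SEND 1->0: VV[1][1]++ -> VV[1]=[0, 1, 0, 0], msg_vec=[0, 1, 0, 0]; VV[0]=max(VV[0],msg_vec) then VV[0][0]++ -> VV[0]=[1, 1, 0, 0]
Event 2: SEND 2->3: VV[2][2]++ -> VV[2]=[0, 0, 1, 0], msg_vec=[0, 0, 1, 0]; VV[3]=max(VV[3],msg_vec) then VV[3][3]++ -> VV[3]=[0, 0, 1, 1]
Event 3: SEND 1->2: VV[1][1]++ -> VV[1]=[0, 2, 0, 0], msg_vec=[0, 2, 0, 0]; VV[2]=max(VV[2],msg_vec) then VV[2][2]++ -> VV[2]=[0, 2, 2, 0]
Event 4: SEND 2->1: VV[2][2]++ -> VV[2]=[0, 2, 3, 0], msg_vec=[0, 2, 3, 0]; VV[1]=max(VV[1],msg_vec) then VV[1][1]++ -> VV[1]=[0, 3, 3, 0]
Event 5: LOCAL 3: VV[3][3]++ -> VV[3]=[0, 0, 1, 2]
Event 6: SEND 1->2: VV[1][1]++ -> VV[1]=[0, 4, 3, 0], msg_vec=[0, 4, 3, 0]; VV[2]=max(VV[2],msg_vec) then VV[2][2]++ -> VV[2]=[0, 4, 4, 0]
Event 7: LOCAL 1: VV[1][1]++ -> VV[1]=[0, 5, 3, 0]
Event 8: SEND 3->1: VV[3][3]++ -> VV[3]=[0, 0, 1, 3], msg_vec=[0, 0, 1, 3]; VV[1]=max(VV[1],msg_vec) then VV[1][1]++ -> VV[1]=[0, 6, 3, 3]
Event 9: LOCAL 3: VV[3][3]++ -> VV[3]=[0, 0, 1, 4]
Final vectors: VV[0]=[1, 1, 0, 0]; VV[1]=[0, 6, 3, 3]; VV[2]=[0, 4, 4, 0]; VV[3]=[0, 0, 1, 4]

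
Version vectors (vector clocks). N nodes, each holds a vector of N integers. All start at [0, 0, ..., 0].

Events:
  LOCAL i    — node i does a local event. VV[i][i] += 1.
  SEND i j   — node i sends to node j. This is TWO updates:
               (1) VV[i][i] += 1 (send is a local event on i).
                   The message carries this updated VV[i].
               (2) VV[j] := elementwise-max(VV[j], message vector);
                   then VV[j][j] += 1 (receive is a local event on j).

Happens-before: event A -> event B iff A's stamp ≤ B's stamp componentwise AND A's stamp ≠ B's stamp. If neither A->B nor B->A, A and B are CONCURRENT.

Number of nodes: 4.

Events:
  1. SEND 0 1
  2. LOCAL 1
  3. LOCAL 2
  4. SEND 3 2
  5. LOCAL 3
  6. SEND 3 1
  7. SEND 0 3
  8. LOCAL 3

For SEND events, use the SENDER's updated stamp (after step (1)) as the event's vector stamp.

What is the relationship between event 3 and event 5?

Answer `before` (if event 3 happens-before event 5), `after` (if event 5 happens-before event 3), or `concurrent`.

Initial: VV[0]=[0, 0, 0, 0]
Initial: VV[1]=[0, 0, 0, 0]
Initial: VV[2]=[0, 0, 0, 0]
Initial: VV[3]=[0, 0, 0, 0]
Event 1: SEND 0->1: VV[0][0]++ -> VV[0]=[1, 0, 0, 0], msg_vec=[1, 0, 0, 0]; VV[1]=max(VV[1],msg_vec) then VV[1][1]++ -> VV[1]=[1, 1, 0, 0]
Event 2: LOCAL 1: VV[1][1]++ -> VV[1]=[1, 2, 0, 0]
Event 3: LOCAL 2: VV[2][2]++ -> VV[2]=[0, 0, 1, 0]
Event 4: SEND 3->2: VV[3][3]++ -> VV[3]=[0, 0, 0, 1], msg_vec=[0, 0, 0, 1]; VV[2]=max(VV[2],msg_vec) then VV[2][2]++ -> VV[2]=[0, 0, 2, 1]
Event 5: LOCAL 3: VV[3][3]++ -> VV[3]=[0, 0, 0, 2]
Event 6: SEND 3->1: VV[3][3]++ -> VV[3]=[0, 0, 0, 3], msg_vec=[0, 0, 0, 3]; VV[1]=max(VV[1],msg_vec) then VV[1][1]++ -> VV[1]=[1, 3, 0, 3]
Event 7: SEND 0->3: VV[0][0]++ -> VV[0]=[2, 0, 0, 0], msg_vec=[2, 0, 0, 0]; VV[3]=max(VV[3],msg_vec) then VV[3][3]++ -> VV[3]=[2, 0, 0, 4]
Event 8: LOCAL 3: VV[3][3]++ -> VV[3]=[2, 0, 0, 5]
Event 3 stamp: [0, 0, 1, 0]
Event 5 stamp: [0, 0, 0, 2]
[0, 0, 1, 0] <= [0, 0, 0, 2]? False
[0, 0, 0, 2] <= [0, 0, 1, 0]? False
Relation: concurrent

Answer: concurrent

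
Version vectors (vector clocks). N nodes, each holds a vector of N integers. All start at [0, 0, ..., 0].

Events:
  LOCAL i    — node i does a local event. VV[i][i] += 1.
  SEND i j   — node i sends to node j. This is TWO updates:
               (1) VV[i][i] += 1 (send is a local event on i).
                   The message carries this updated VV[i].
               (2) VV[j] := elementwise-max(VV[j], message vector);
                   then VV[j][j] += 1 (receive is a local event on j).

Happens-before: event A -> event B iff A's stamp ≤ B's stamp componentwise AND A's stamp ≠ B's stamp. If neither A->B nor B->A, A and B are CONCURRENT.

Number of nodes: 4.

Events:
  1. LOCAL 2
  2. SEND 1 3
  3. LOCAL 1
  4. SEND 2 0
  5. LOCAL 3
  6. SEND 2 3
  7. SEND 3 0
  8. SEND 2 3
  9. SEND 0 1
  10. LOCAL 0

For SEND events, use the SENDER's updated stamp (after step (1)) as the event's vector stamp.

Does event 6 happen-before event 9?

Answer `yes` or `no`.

Answer: yes

Derivation:
Initial: VV[0]=[0, 0, 0, 0]
Initial: VV[1]=[0, 0, 0, 0]
Initial: VV[2]=[0, 0, 0, 0]
Initial: VV[3]=[0, 0, 0, 0]
Event 1: LOCAL 2: VV[2][2]++ -> VV[2]=[0, 0, 1, 0]
Event 2: SEND 1->3: VV[1][1]++ -> VV[1]=[0, 1, 0, 0], msg_vec=[0, 1, 0, 0]; VV[3]=max(VV[3],msg_vec) then VV[3][3]++ -> VV[3]=[0, 1, 0, 1]
Event 3: LOCAL 1: VV[1][1]++ -> VV[1]=[0, 2, 0, 0]
Event 4: SEND 2->0: VV[2][2]++ -> VV[2]=[0, 0, 2, 0], msg_vec=[0, 0, 2, 0]; VV[0]=max(VV[0],msg_vec) then VV[0][0]++ -> VV[0]=[1, 0, 2, 0]
Event 5: LOCAL 3: VV[3][3]++ -> VV[3]=[0, 1, 0, 2]
Event 6: SEND 2->3: VV[2][2]++ -> VV[2]=[0, 0, 3, 0], msg_vec=[0, 0, 3, 0]; VV[3]=max(VV[3],msg_vec) then VV[3][3]++ -> VV[3]=[0, 1, 3, 3]
Event 7: SEND 3->0: VV[3][3]++ -> VV[3]=[0, 1, 3, 4], msg_vec=[0, 1, 3, 4]; VV[0]=max(VV[0],msg_vec) then VV[0][0]++ -> VV[0]=[2, 1, 3, 4]
Event 8: SEND 2->3: VV[2][2]++ -> VV[2]=[0, 0, 4, 0], msg_vec=[0, 0, 4, 0]; VV[3]=max(VV[3],msg_vec) then VV[3][3]++ -> VV[3]=[0, 1, 4, 5]
Event 9: SEND 0->1: VV[0][0]++ -> VV[0]=[3, 1, 3, 4], msg_vec=[3, 1, 3, 4]; VV[1]=max(VV[1],msg_vec) then VV[1][1]++ -> VV[1]=[3, 3, 3, 4]
Event 10: LOCAL 0: VV[0][0]++ -> VV[0]=[4, 1, 3, 4]
Event 6 stamp: [0, 0, 3, 0]
Event 9 stamp: [3, 1, 3, 4]
[0, 0, 3, 0] <= [3, 1, 3, 4]? True. Equal? False. Happens-before: True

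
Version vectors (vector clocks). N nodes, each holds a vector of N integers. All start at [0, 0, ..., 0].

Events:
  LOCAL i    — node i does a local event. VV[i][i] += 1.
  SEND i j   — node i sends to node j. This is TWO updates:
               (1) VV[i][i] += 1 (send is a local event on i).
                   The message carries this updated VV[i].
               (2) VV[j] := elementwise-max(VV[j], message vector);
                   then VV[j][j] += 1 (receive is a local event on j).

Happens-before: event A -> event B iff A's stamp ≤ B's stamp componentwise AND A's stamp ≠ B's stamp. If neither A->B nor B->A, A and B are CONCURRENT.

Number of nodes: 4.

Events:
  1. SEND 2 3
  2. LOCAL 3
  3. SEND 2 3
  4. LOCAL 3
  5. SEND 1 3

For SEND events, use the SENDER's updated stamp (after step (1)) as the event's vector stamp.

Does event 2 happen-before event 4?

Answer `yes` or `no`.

Answer: yes

Derivation:
Initial: VV[0]=[0, 0, 0, 0]
Initial: VV[1]=[0, 0, 0, 0]
Initial: VV[2]=[0, 0, 0, 0]
Initial: VV[3]=[0, 0, 0, 0]
Event 1: SEND 2->3: VV[2][2]++ -> VV[2]=[0, 0, 1, 0], msg_vec=[0, 0, 1, 0]; VV[3]=max(VV[3],msg_vec) then VV[3][3]++ -> VV[3]=[0, 0, 1, 1]
Event 2: LOCAL 3: VV[3][3]++ -> VV[3]=[0, 0, 1, 2]
Event 3: SEND 2->3: VV[2][2]++ -> VV[2]=[0, 0, 2, 0], msg_vec=[0, 0, 2, 0]; VV[3]=max(VV[3],msg_vec) then VV[3][3]++ -> VV[3]=[0, 0, 2, 3]
Event 4: LOCAL 3: VV[3][3]++ -> VV[3]=[0, 0, 2, 4]
Event 5: SEND 1->3: VV[1][1]++ -> VV[1]=[0, 1, 0, 0], msg_vec=[0, 1, 0, 0]; VV[3]=max(VV[3],msg_vec) then VV[3][3]++ -> VV[3]=[0, 1, 2, 5]
Event 2 stamp: [0, 0, 1, 2]
Event 4 stamp: [0, 0, 2, 4]
[0, 0, 1, 2] <= [0, 0, 2, 4]? True. Equal? False. Happens-before: True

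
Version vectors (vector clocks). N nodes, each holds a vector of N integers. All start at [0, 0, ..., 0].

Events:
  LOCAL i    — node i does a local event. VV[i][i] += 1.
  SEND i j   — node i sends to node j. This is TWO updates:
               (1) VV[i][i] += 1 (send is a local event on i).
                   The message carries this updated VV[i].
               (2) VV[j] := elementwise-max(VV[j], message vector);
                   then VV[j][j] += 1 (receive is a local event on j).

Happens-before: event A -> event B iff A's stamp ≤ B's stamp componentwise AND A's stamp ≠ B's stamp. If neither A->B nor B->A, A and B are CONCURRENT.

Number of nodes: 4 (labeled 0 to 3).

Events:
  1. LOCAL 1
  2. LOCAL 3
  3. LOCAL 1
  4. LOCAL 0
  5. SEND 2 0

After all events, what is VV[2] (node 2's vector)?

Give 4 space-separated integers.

Initial: VV[0]=[0, 0, 0, 0]
Initial: VV[1]=[0, 0, 0, 0]
Initial: VV[2]=[0, 0, 0, 0]
Initial: VV[3]=[0, 0, 0, 0]
Event 1: LOCAL 1: VV[1][1]++ -> VV[1]=[0, 1, 0, 0]
Event 2: LOCAL 3: VV[3][3]++ -> VV[3]=[0, 0, 0, 1]
Event 3: LOCAL 1: VV[1][1]++ -> VV[1]=[0, 2, 0, 0]
Event 4: LOCAL 0: VV[0][0]++ -> VV[0]=[1, 0, 0, 0]
Event 5: SEND 2->0: VV[2][2]++ -> VV[2]=[0, 0, 1, 0], msg_vec=[0, 0, 1, 0]; VV[0]=max(VV[0],msg_vec) then VV[0][0]++ -> VV[0]=[2, 0, 1, 0]
Final vectors: VV[0]=[2, 0, 1, 0]; VV[1]=[0, 2, 0, 0]; VV[2]=[0, 0, 1, 0]; VV[3]=[0, 0, 0, 1]

Answer: 0 0 1 0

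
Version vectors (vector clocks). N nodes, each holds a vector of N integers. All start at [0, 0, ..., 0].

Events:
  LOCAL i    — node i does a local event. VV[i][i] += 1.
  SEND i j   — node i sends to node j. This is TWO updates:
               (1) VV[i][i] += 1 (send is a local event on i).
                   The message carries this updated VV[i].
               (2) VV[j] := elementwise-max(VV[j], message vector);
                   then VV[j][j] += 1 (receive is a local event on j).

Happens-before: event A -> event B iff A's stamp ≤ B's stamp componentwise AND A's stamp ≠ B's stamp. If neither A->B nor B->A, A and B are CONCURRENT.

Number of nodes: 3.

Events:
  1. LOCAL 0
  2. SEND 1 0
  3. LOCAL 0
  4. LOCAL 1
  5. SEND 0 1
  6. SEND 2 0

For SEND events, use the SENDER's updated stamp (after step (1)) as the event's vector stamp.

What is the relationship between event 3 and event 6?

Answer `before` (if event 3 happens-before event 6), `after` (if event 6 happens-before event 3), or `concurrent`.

Initial: VV[0]=[0, 0, 0]
Initial: VV[1]=[0, 0, 0]
Initial: VV[2]=[0, 0, 0]
Event 1: LOCAL 0: VV[0][0]++ -> VV[0]=[1, 0, 0]
Event 2: SEND 1->0: VV[1][1]++ -> VV[1]=[0, 1, 0], msg_vec=[0, 1, 0]; VV[0]=max(VV[0],msg_vec) then VV[0][0]++ -> VV[0]=[2, 1, 0]
Event 3: LOCAL 0: VV[0][0]++ -> VV[0]=[3, 1, 0]
Event 4: LOCAL 1: VV[1][1]++ -> VV[1]=[0, 2, 0]
Event 5: SEND 0->1: VV[0][0]++ -> VV[0]=[4, 1, 0], msg_vec=[4, 1, 0]; VV[1]=max(VV[1],msg_vec) then VV[1][1]++ -> VV[1]=[4, 3, 0]
Event 6: SEND 2->0: VV[2][2]++ -> VV[2]=[0, 0, 1], msg_vec=[0, 0, 1]; VV[0]=max(VV[0],msg_vec) then VV[0][0]++ -> VV[0]=[5, 1, 1]
Event 3 stamp: [3, 1, 0]
Event 6 stamp: [0, 0, 1]
[3, 1, 0] <= [0, 0, 1]? False
[0, 0, 1] <= [3, 1, 0]? False
Relation: concurrent

Answer: concurrent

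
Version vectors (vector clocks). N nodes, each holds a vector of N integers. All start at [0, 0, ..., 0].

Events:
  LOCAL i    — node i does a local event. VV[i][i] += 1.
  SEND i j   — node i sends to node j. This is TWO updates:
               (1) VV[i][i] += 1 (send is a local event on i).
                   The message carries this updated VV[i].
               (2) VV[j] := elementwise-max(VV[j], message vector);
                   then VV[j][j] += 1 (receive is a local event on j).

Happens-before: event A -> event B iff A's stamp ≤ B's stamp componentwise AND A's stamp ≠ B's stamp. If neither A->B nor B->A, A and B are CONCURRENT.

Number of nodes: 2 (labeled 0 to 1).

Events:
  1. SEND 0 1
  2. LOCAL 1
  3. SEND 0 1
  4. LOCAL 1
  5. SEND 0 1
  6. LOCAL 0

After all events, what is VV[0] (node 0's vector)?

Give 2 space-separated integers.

Initial: VV[0]=[0, 0]
Initial: VV[1]=[0, 0]
Event 1: SEND 0->1: VV[0][0]++ -> VV[0]=[1, 0], msg_vec=[1, 0]; VV[1]=max(VV[1],msg_vec) then VV[1][1]++ -> VV[1]=[1, 1]
Event 2: LOCAL 1: VV[1][1]++ -> VV[1]=[1, 2]
Event 3: SEND 0->1: VV[0][0]++ -> VV[0]=[2, 0], msg_vec=[2, 0]; VV[1]=max(VV[1],msg_vec) then VV[1][1]++ -> VV[1]=[2, 3]
Event 4: LOCAL 1: VV[1][1]++ -> VV[1]=[2, 4]
Event 5: SEND 0->1: VV[0][0]++ -> VV[0]=[3, 0], msg_vec=[3, 0]; VV[1]=max(VV[1],msg_vec) then VV[1][1]++ -> VV[1]=[3, 5]
Event 6: LOCAL 0: VV[0][0]++ -> VV[0]=[4, 0]
Final vectors: VV[0]=[4, 0]; VV[1]=[3, 5]

Answer: 4 0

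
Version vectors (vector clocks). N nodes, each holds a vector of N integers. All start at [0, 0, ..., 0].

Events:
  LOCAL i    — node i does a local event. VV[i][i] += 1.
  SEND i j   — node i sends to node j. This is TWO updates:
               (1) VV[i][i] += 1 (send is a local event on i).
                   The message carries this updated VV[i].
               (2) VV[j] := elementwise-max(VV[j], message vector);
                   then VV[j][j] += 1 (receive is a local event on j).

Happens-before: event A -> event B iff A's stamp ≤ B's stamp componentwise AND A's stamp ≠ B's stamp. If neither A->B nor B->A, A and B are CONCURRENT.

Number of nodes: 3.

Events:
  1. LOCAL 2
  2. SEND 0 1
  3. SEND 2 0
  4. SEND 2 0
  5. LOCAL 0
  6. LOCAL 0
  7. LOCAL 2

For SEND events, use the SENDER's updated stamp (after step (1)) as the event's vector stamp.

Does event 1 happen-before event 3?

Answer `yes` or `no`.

Answer: yes

Derivation:
Initial: VV[0]=[0, 0, 0]
Initial: VV[1]=[0, 0, 0]
Initial: VV[2]=[0, 0, 0]
Event 1: LOCAL 2: VV[2][2]++ -> VV[2]=[0, 0, 1]
Event 2: SEND 0->1: VV[0][0]++ -> VV[0]=[1, 0, 0], msg_vec=[1, 0, 0]; VV[1]=max(VV[1],msg_vec) then VV[1][1]++ -> VV[1]=[1, 1, 0]
Event 3: SEND 2->0: VV[2][2]++ -> VV[2]=[0, 0, 2], msg_vec=[0, 0, 2]; VV[0]=max(VV[0],msg_vec) then VV[0][0]++ -> VV[0]=[2, 0, 2]
Event 4: SEND 2->0: VV[2][2]++ -> VV[2]=[0, 0, 3], msg_vec=[0, 0, 3]; VV[0]=max(VV[0],msg_vec) then VV[0][0]++ -> VV[0]=[3, 0, 3]
Event 5: LOCAL 0: VV[0][0]++ -> VV[0]=[4, 0, 3]
Event 6: LOCAL 0: VV[0][0]++ -> VV[0]=[5, 0, 3]
Event 7: LOCAL 2: VV[2][2]++ -> VV[2]=[0, 0, 4]
Event 1 stamp: [0, 0, 1]
Event 3 stamp: [0, 0, 2]
[0, 0, 1] <= [0, 0, 2]? True. Equal? False. Happens-before: True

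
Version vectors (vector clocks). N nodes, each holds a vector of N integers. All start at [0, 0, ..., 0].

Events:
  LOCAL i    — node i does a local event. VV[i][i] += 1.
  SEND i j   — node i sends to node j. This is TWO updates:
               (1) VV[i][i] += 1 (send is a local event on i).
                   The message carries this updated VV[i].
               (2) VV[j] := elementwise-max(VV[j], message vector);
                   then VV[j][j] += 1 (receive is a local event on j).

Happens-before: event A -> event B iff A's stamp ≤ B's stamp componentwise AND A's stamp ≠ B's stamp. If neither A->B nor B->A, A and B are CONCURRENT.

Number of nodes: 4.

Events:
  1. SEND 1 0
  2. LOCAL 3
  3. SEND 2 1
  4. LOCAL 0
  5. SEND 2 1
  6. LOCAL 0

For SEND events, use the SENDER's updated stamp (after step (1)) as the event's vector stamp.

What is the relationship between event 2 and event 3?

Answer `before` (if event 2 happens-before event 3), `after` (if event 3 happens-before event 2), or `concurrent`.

Initial: VV[0]=[0, 0, 0, 0]
Initial: VV[1]=[0, 0, 0, 0]
Initial: VV[2]=[0, 0, 0, 0]
Initial: VV[3]=[0, 0, 0, 0]
Event 1: SEND 1->0: VV[1][1]++ -> VV[1]=[0, 1, 0, 0], msg_vec=[0, 1, 0, 0]; VV[0]=max(VV[0],msg_vec) then VV[0][0]++ -> VV[0]=[1, 1, 0, 0]
Event 2: LOCAL 3: VV[3][3]++ -> VV[3]=[0, 0, 0, 1]
Event 3: SEND 2->1: VV[2][2]++ -> VV[2]=[0, 0, 1, 0], msg_vec=[0, 0, 1, 0]; VV[1]=max(VV[1],msg_vec) then VV[1][1]++ -> VV[1]=[0, 2, 1, 0]
Event 4: LOCAL 0: VV[0][0]++ -> VV[0]=[2, 1, 0, 0]
Event 5: SEND 2->1: VV[2][2]++ -> VV[2]=[0, 0, 2, 0], msg_vec=[0, 0, 2, 0]; VV[1]=max(VV[1],msg_vec) then VV[1][1]++ -> VV[1]=[0, 3, 2, 0]
Event 6: LOCAL 0: VV[0][0]++ -> VV[0]=[3, 1, 0, 0]
Event 2 stamp: [0, 0, 0, 1]
Event 3 stamp: [0, 0, 1, 0]
[0, 0, 0, 1] <= [0, 0, 1, 0]? False
[0, 0, 1, 0] <= [0, 0, 0, 1]? False
Relation: concurrent

Answer: concurrent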